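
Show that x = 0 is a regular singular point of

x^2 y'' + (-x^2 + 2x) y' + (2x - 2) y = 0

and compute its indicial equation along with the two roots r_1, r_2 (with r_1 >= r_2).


Divide by x^2 to reach normal form y'' + P_1(x) y' + P_2(x) y = 0 with P_1(x) = -1 + 2/x and P_2(x) = 2/x - 2/x^2.
x = 0 is a singular point because the y'-coefficient -1 + 2/x has a pole at x = 0 and the y-coefficient 2/x - 2/x^2 has a pole at x = 0.
It is a regular singular point because x P_1(x) = p(x) = 2 - x and x^2 P_2(x) = q(x) = 2x - 2 are polynomials, hence analytic at x = 0.
p(0) = 2,  q(0) = -2.
Indicial equation: r(r-1) + p(0) r + q(0) = 0, i.e. r^2 + (p(0) - 1) r + q(0) = 0, i.e. r^2 + 1 r - 2 = 0.
Discriminant: (1)^2 - 4(-2) = 9, so r = (-1 ± 3)/2.
Solving: r_1 = 1, r_2 = -2.

indicial: r^2 + 1 r - 2 = 0; roots r_1 = 1, r_2 = -2


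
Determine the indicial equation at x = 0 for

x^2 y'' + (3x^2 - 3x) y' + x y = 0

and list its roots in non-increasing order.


Divide by x^2 to reach normal form y'' + P_1(x) y' + P_2(x) y = 0 with P_1(x) = 3 - 3/x and P_2(x) = 1/x.
x = 0 is a singular point because the y'-coefficient 3 - 3/x has a pole at x = 0 and the y-coefficient 1/x has a pole at x = 0.
It is a regular singular point because x P_1(x) = p(x) = 3x - 3 and x^2 P_2(x) = q(x) = x are polynomials, hence analytic at x = 0.
p(0) = -3,  q(0) = 0.
Indicial equation: r(r-1) + p(0) r + q(0) = 0, i.e. r^2 + (p(0) - 1) r + q(0) = 0, i.e. r^2 - 4 r = 0.
Discriminant: (-4)^2 - 4(0) = 16, so r = (4 ± 4)/2.
Solving: r_1 = 4, r_2 = 0.

indicial: r^2 - 4 r = 0; roots r_1 = 4, r_2 = 0


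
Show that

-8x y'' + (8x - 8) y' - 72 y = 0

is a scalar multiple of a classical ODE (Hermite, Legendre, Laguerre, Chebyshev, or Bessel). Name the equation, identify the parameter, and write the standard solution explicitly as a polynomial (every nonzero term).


All three coefficients share the factor -8; dividing through by -8 gives  x y'' + (1 - x) y' + 9 y = 0.
This matches the Laguerre equation x y'' + (1 - x) y' + n y = 0 with n = 9; the polynomial solution is L_9(x).
With y = sum_k a_k x^k, matching x^k gives (k+1)k a_{k+1} + (k+1) a_{k+1} - k a_k + n a_k = 0, i.e. (k+1)^2 a_{k+1} = (k - n) a_k = (k - 9) a_k. The right side vanishes at k = 9, so the series terminates at degree 9.
Standard normalization L_n(0) = 1 gives a_0 = 1. Work upward with a_{k+1} = (k - 9) a_k / (k+1)^2:
  a_1 = (0 - 9)(1) / 1^2 = -9/1 = -9
  a_2 = (1 - 9)(-9) / 2^2 = 72/4 = 18
  a_3 = (2 - 9)(18) / 3^2 = -126/9 = -14
  a_4 = (3 - 9)(-14) / 4^2 = 84/16 = 21/4
  a_5 = (4 - 9)(21/4) / 5^2 = (-105/4)/25 = -21/20
  a_6 = (5 - 9)(-21/20) / 6^2 = (21/5)/36 = 7/60
  a_7 = (6 - 9)(7/60) / 7^2 = (-7/20)/49 = -1/140
  a_8 = (7 - 9)(-1/140) / 8^2 = (1/70)/64 = 1/4480
  a_9 = (8 - 9)(1/4480) / 9^2 = (-1/4480)/81 = -1/362880
Hence L_9(x) = -x^9/362880 + x^8/4480 - x^7/140 + 7 x^6/60 - 21 x^5/20 + 21 x^4/4 - 14 x^3 + 18 x^2 - 9 x + 1.

L_9(x); series = -x^9/362880 + x^8/4480 - x^7/140 + 7 x^6/60 - 21 x^5/20 + 21 x^4/4 - 14 x^3 + 18 x^2 - 9 x + 1


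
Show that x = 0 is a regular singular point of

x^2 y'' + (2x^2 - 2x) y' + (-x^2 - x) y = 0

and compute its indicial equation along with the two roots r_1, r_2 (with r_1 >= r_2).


Divide by x^2 to reach normal form y'' + P_1(x) y' + P_2(x) y = 0 with P_1(x) = 2 - 2/x and P_2(x) = -1 - 1/x.
x = 0 is a singular point because the y'-coefficient 2 - 2/x has a pole at x = 0 and the y-coefficient -1 - 1/x has a pole at x = 0.
It is a regular singular point because x P_1(x) = p(x) = 2x - 2 and x^2 P_2(x) = q(x) = -x^2 - x are polynomials, hence analytic at x = 0.
p(0) = -2,  q(0) = 0.
Indicial equation: r(r-1) + p(0) r + q(0) = 0, i.e. r^2 + (p(0) - 1) r + q(0) = 0, i.e. r^2 - 3 r = 0.
Discriminant: (-3)^2 - 4(0) = 9, so r = (3 ± 3)/2.
Solving: r_1 = 3, r_2 = 0.

indicial: r^2 - 3 r = 0; roots r_1 = 3, r_2 = 0


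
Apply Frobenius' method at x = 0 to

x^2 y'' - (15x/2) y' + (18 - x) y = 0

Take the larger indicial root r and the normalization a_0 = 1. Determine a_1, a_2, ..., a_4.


Write in Frobenius form y'' + (p(x)/x) y' + (q(x)/x^2) y = 0:
  p(x) = -15/2,  q(x) = 18 - x.
Indicial equation: r(r-1) + (-15/2) r + (18) = 0 -> roots r_1 = 9/2, r_2 = 4.
Take r = r_1 = 9/2. Let y(x) = x^r sum_{n>=0} a_n x^n with a_0 = 1.
Substitute y = x^r sum a_n x^n and match x^{r+n}. The recurrence is
  D(n) a_n - 1 a_{n-1} = 0,  where D(n) = (r+n)(r+n-1) + (-15/2)(r+n) + (18).
  a_n = 1 / D(n) * a_{n-1}.
Since the indicial polynomial factors as (r - r_1)(r - r_2), D(n) = (r_1 + n - r_1)(r_1 + n - r_2) = n(n + 1/2).
Evaluating step by step (a_0 = 1):
  n = 1: D(1) = 1(1 + 1/2) = 3/2; numerator = 1(1) = 1; a_1 = (1)/(3/2) = 2/3
  n = 2: D(2) = 2(2 + 1/2) = 5; numerator = 1(2/3) = 2/3; a_2 = (2/3)/(5) = 2/15
  n = 3: D(3) = 3(3 + 1/2) = 21/2; numerator = 1(2/15) = 2/15; a_3 = (2/15)/(21/2) = 4/315
  n = 4: D(4) = 4(4 + 1/2) = 18; numerator = 1(4/315) = 4/315; a_4 = (4/315)/(18) = 2/2835

r = 9/2; a_0 = 1; a_1 = 2/3; a_2 = 2/15; a_3 = 4/315; a_4 = 2/2835


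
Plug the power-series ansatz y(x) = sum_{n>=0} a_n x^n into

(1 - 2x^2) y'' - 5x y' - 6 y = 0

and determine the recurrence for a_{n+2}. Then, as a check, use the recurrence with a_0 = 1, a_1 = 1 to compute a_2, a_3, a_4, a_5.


Substitute y = sum_n a_n x^n.
(1 - 2 x^2) y'' contributes (n+2)(n+1) a_{n+2} - 2 n(n-1) a_n at x^n.
-5 x y'(x) contributes -5 n a_n at x^n.
-6 y(x) contributes -6 a_n at x^n.
Matching x^n: (n+2)(n+1) a_{n+2} + (-2 n(n-1) - 5 n - 6) a_n = 0.
Thus a_{n+2} = (2 n(n-1) + 5 n + 6) / ((n+1)(n+2)) * a_n.

Check with a_0 = 1, a_1 = 1 (apply the recurrence for n = 0, 1, 2, 3): a_0 = 1, a_1 = 1, a_2 = 3, a_3 = 11/6, a_4 = 5, a_5 = 121/40.

a_(n+2) = (2 n(n-1) + 5 n + 6) / ((n+1)(n+2)) * a_n; check: a_0 = 1, a_1 = 1, a_2 = 3, a_3 = 11/6, a_4 = 5, a_5 = 121/40


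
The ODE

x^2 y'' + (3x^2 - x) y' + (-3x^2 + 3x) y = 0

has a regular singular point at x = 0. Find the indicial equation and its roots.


Divide by x^2 to reach normal form y'' + P_1(x) y' + P_2(x) y = 0 with P_1(x) = 3 - 1/x and P_2(x) = -3 + 3/x.
x = 0 is a singular point because the y'-coefficient 3 - 1/x has a pole at x = 0 and the y-coefficient -3 + 3/x has a pole at x = 0.
It is a regular singular point because x P_1(x) = p(x) = 3x - 1 and x^2 P_2(x) = q(x) = -3x^2 + 3x are polynomials, hence analytic at x = 0.
p(0) = -1,  q(0) = 0.
Indicial equation: r(r-1) + p(0) r + q(0) = 0, i.e. r^2 + (p(0) - 1) r + q(0) = 0, i.e. r^2 - 2 r = 0.
Discriminant: (-2)^2 - 4(0) = 4, so r = (2 ± 2)/2.
Solving: r_1 = 2, r_2 = 0.

indicial: r^2 - 2 r = 0; roots r_1 = 2, r_2 = 0


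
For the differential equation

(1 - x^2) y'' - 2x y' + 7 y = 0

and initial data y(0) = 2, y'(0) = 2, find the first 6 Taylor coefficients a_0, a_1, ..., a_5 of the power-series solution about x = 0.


Ansatz: y(x) = sum_{n>=0} a_n x^n, so y'(x) = sum_{n>=1} n a_n x^(n-1) and y''(x) = sum_{n>=2} n(n-1) a_n x^(n-2).
Substitute into P(x) y'' + Q(x) y' + R(x) y = 0 with P(x) = 1 - x^2, Q(x) = -2x, R(x) = 7, and match powers of x.
Initial conditions: a_0 = 2, a_1 = 2.
Setting the coefficient of each power of x to zero and solving order by order (substituting the coefficients already found):
  x^0: 2 a_2 + 7 a_0 = 0  ->  2 a_2 = -7 a_0 = -14  ->  a_2 = -7
  x^1: 6 a_3 + 5 a_1 = 0  ->  6 a_3 = -5 a_1 = -10  ->  a_3 = -5/3
  x^2: 12 a_4 + a_2 = 0  ->  12 a_4 = -a_2 = 7  ->  a_4 = 7/12
  x^3: 20 a_5 - 5 a_3 = 0  ->  20 a_5 = 5 a_3 = -25/3  ->  a_5 = -5/12
Truncated series: y(x) = 2 + 2 x - 7 x^2 - (5/3) x^3 + (7/12) x^4 - (5/12) x^5 + O(x^6).

a_0 = 2; a_1 = 2; a_2 = -7; a_3 = -5/3; a_4 = 7/12; a_5 = -5/12


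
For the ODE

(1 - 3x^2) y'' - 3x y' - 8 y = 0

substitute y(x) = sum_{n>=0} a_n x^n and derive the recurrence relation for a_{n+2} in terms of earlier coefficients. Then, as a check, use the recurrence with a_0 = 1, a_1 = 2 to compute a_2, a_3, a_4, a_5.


Substitute y = sum_n a_n x^n.
(1 - 3 x^2) y'' contributes (n+2)(n+1) a_{n+2} - 3 n(n-1) a_n at x^n.
-3 x y'(x) contributes -3 n a_n at x^n.
-8 y(x) contributes -8 a_n at x^n.
Matching x^n: (n+2)(n+1) a_{n+2} + (-3 n(n-1) - 3 n - 8) a_n = 0.
Thus a_{n+2} = (3 n(n-1) + 3 n + 8) / ((n+1)(n+2)) * a_n.

Check with a_0 = 1, a_1 = 2 (apply the recurrence for n = 0, 1, 2, 3): a_0 = 1, a_1 = 2, a_2 = 4, a_3 = 11/3, a_4 = 20/3, a_5 = 77/12.

a_(n+2) = (3 n(n-1) + 3 n + 8) / ((n+1)(n+2)) * a_n; check: a_0 = 1, a_1 = 2, a_2 = 4, a_3 = 11/3, a_4 = 20/3, a_5 = 77/12


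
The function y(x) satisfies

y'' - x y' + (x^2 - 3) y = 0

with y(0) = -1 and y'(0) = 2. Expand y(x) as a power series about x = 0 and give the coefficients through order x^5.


Ansatz: y(x) = sum_{n>=0} a_n x^n, so y'(x) = sum_{n>=1} n a_n x^(n-1) and y''(x) = sum_{n>=2} n(n-1) a_n x^(n-2).
Substitute into P(x) y'' + Q(x) y' + R(x) y = 0 with P(x) = 1, Q(x) = -x, R(x) = x^2 - 3, and match powers of x.
Initial conditions: a_0 = -1, a_1 = 2.
Setting the coefficient of each power of x to zero and solving order by order (substituting the coefficients already found):
  x^0: 2 a_2 - 3 a_0 = 0  ->  2 a_2 = 3 a_0 = -3  ->  a_2 = -3/2
  x^1: 6 a_3 - 4 a_1 = 0  ->  6 a_3 = 4 a_1 = 8  ->  a_3 = 4/3
  x^2: 12 a_4 - 5 a_2 + a_0 = 0  ->  12 a_4 = 5 a_2 - a_0 = -13/2  ->  a_4 = -13/24
  x^3: 20 a_5 - 6 a_3 + a_1 = 0  ->  20 a_5 = 6 a_3 - a_1 = 6  ->  a_5 = 3/10
Truncated series: y(x) = -1 + 2 x - (3/2) x^2 + (4/3) x^3 - (13/24) x^4 + (3/10) x^5 + O(x^6).

a_0 = -1; a_1 = 2; a_2 = -3/2; a_3 = 4/3; a_4 = -13/24; a_5 = 3/10


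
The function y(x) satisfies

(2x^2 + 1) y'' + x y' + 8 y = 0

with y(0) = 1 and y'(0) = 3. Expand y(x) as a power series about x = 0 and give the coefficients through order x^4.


Ansatz: y(x) = sum_{n>=0} a_n x^n, so y'(x) = sum_{n>=1} n a_n x^(n-1) and y''(x) = sum_{n>=2} n(n-1) a_n x^(n-2).
Substitute into P(x) y'' + Q(x) y' + R(x) y = 0 with P(x) = 2x^2 + 1, Q(x) = x, R(x) = 8, and match powers of x.
Initial conditions: a_0 = 1, a_1 = 3.
Setting the coefficient of each power of x to zero and solving order by order (substituting the coefficients already found):
  x^0: 2 a_2 + 8 a_0 = 0  ->  2 a_2 = -8 a_0 = -8  ->  a_2 = -4
  x^1: 6 a_3 + 9 a_1 = 0  ->  6 a_3 = -9 a_1 = -27  ->  a_3 = -9/2
  x^2: 12 a_4 + 14 a_2 = 0  ->  12 a_4 = -14 a_2 = 56  ->  a_4 = 14/3
Truncated series: y(x) = 1 + 3 x - 4 x^2 - (9/2) x^3 + (14/3) x^4 + O(x^5).

a_0 = 1; a_1 = 3; a_2 = -4; a_3 = -9/2; a_4 = 14/3


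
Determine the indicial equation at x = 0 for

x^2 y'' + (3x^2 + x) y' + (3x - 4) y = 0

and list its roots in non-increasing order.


Divide by x^2 to reach normal form y'' + P_1(x) y' + P_2(x) y = 0 with P_1(x) = 3 + 1/x and P_2(x) = 3/x - 4/x^2.
x = 0 is a singular point because the y'-coefficient 3 + 1/x has a pole at x = 0 and the y-coefficient 3/x - 4/x^2 has a pole at x = 0.
It is a regular singular point because x P_1(x) = p(x) = 3x + 1 and x^2 P_2(x) = q(x) = 3x - 4 are polynomials, hence analytic at x = 0.
p(0) = 1,  q(0) = -4.
Indicial equation: r(r-1) + p(0) r + q(0) = 0, i.e. r^2 + (p(0) - 1) r + q(0) = 0, i.e. r^2 - 4 = 0.
Discriminant: (0)^2 - 4(-4) = 16, so r = (0 ± 4)/2.
Solving: r_1 = 2, r_2 = -2.

indicial: r^2 - 4 = 0; roots r_1 = 2, r_2 = -2


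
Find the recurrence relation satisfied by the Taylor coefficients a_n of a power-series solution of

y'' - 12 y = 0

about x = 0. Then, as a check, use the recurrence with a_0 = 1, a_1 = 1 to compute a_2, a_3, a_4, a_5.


Substitute y = sum_n a_n x^n into y'' + (const) y = 0.
y''(x) = sum_{n>=0} (n+2)(n+1) a_{n+2} x^n.
The ODE becomes sum_n [(n+2)(n+1) a_{n+2} - 12 a_n] x^n = 0.
Setting each coefficient to zero gives the recurrence:
  (n+2)(n+1) a_{n+2} - 12 a_n = 0,
  a_{n+2} = 12 / ((n+1)(n+2)) a_n.

Check with a_0 = 1, a_1 = 1 (apply the recurrence for n = 0, 1, 2, 3): a_0 = 1, a_1 = 1, a_2 = 6, a_3 = 2, a_4 = 6, a_5 = 6/5.

a_{n+2} = 12/((n+1)(n+2)) * a_n; check: a_0 = 1, a_1 = 1, a_2 = 6, a_3 = 2, a_4 = 6, a_5 = 6/5


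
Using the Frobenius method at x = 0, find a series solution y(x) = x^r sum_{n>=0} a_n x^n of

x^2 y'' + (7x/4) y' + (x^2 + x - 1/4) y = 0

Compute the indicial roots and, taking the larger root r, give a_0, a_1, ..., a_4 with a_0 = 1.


Write in Frobenius form y'' + (p(x)/x) y' + (q(x)/x^2) y = 0:
  p(x) = 7/4,  q(x) = x^2 + x - 1/4.
Indicial equation: r(r-1) + (7/4) r + (-1/4) = 0 -> roots r_1 = 1/4, r_2 = -1.
Take r = r_1 = 1/4. Let y(x) = x^r sum_{n>=0} a_n x^n with a_0 = 1.
Substitute y = x^r sum a_n x^n and match x^{r+n}. The recurrence is
  D(n) a_n + 1 a_{n-1} + 1 a_{n-2} = 0,  where D(n) = (r+n)(r+n-1) + (7/4)(r+n) + (-1/4).
  a_n = [-1 a_{n-1} - 1 a_{n-2}] / D(n).
Since the indicial polynomial factors as (r - r_1)(r - r_2), D(n) = (r_1 + n - r_1)(r_1 + n - r_2) = n(n + 5/4).
Evaluating step by step (a_0 = 1):
  n = 1: D(1) = 1(1 + 5/4) = 9/4; numerator = -1(1) = -1; a_1 = (-1)/(9/4) = -4/9
  n = 2: D(2) = 2(2 + 5/4) = 13/2; numerator = -1(-4/9) - 1(1) = -5/9; a_2 = (-5/9)/(13/2) = -10/117
  n = 3: D(3) = 3(3 + 5/4) = 51/4; numerator = -1(-10/117) - 1(-4/9) = 62/117; a_3 = (62/117)/(51/4) = 248/5967
  n = 4: D(4) = 4(4 + 5/4) = 21; numerator = -1(248/5967) - 1(-10/117) = 262/5967; a_4 = (262/5967)/(21) = 262/125307

r = 1/4; a_0 = 1; a_1 = -4/9; a_2 = -10/117; a_3 = 248/5967; a_4 = 262/125307


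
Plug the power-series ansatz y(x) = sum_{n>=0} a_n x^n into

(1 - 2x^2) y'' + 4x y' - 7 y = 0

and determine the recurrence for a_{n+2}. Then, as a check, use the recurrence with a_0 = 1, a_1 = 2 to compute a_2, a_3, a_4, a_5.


Substitute y = sum_n a_n x^n.
(1 - 2 x^2) y'' contributes (n+2)(n+1) a_{n+2} - 2 n(n-1) a_n at x^n.
4 x y'(x) contributes 4 n a_n at x^n.
-7 y(x) contributes -7 a_n at x^n.
Matching x^n: (n+2)(n+1) a_{n+2} + (-2 n(n-1) + 4 n - 7) a_n = 0.
Thus a_{n+2} = (2 n(n-1) - 4 n + 7) / ((n+1)(n+2)) * a_n.

Check with a_0 = 1, a_1 = 2 (apply the recurrence for n = 0, 1, 2, 3): a_0 = 1, a_1 = 2, a_2 = 7/2, a_3 = 1, a_4 = 7/8, a_5 = 7/20.

a_(n+2) = (2 n(n-1) - 4 n + 7) / ((n+1)(n+2)) * a_n; check: a_0 = 1, a_1 = 2, a_2 = 7/2, a_3 = 1, a_4 = 7/8, a_5 = 7/20


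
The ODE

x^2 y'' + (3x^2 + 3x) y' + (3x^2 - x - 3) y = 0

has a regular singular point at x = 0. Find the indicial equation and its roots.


Divide by x^2 to reach normal form y'' + P_1(x) y' + P_2(x) y = 0 with P_1(x) = 3 + 3/x and P_2(x) = 3 - 1/x - 3/x^2.
x = 0 is a singular point because the y'-coefficient 3 + 3/x has a pole at x = 0 and the y-coefficient 3 - 1/x - 3/x^2 has a pole at x = 0.
It is a regular singular point because x P_1(x) = p(x) = 3x + 3 and x^2 P_2(x) = q(x) = 3x^2 - x - 3 are polynomials, hence analytic at x = 0.
p(0) = 3,  q(0) = -3.
Indicial equation: r(r-1) + p(0) r + q(0) = 0, i.e. r^2 + (p(0) - 1) r + q(0) = 0, i.e. r^2 + 2 r - 3 = 0.
Discriminant: (2)^2 - 4(-3) = 16, so r = (-2 ± 4)/2.
Solving: r_1 = 1, r_2 = -3.

indicial: r^2 + 2 r - 3 = 0; roots r_1 = 1, r_2 = -3


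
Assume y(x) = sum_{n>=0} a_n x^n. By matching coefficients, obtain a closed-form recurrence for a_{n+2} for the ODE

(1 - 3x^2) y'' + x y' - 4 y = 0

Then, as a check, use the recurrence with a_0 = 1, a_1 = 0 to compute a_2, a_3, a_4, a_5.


Substitute y = sum_n a_n x^n.
(1 - 3 x^2) y'' contributes (n+2)(n+1) a_{n+2} - 3 n(n-1) a_n at x^n.
x y'(x) contributes n a_n at x^n.
-4 y(x) contributes -4 a_n at x^n.
Matching x^n: (n+2)(n+1) a_{n+2} + (-3 n(n-1) + n - 4) a_n = 0.
Thus a_{n+2} = (3 n(n-1) - n + 4) / ((n+1)(n+2)) * a_n.

Check with a_0 = 1, a_1 = 0 (apply the recurrence for n = 0, 1, 2, 3): a_0 = 1, a_1 = 0, a_2 = 2, a_3 = 0, a_4 = 4/3, a_5 = 0.

a_(n+2) = (3 n(n-1) - n + 4) / ((n+1)(n+2)) * a_n; check: a_0 = 1, a_1 = 0, a_2 = 2, a_3 = 0, a_4 = 4/3, a_5 = 0


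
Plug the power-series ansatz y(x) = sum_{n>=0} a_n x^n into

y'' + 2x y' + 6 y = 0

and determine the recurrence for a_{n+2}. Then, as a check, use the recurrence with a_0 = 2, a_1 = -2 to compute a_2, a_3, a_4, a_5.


Substitute y = sum_n a_n x^n.
y''(x) has coefficient (n+2)(n+1) a_{n+2} at x^n;
2 x y'(x) has coefficient 2 n a_n at x^n (shift);
6 y(x) has coefficient 6 a_n at x^n.
Matching x^n: (n+2)(n+1) a_{n+2} + (2n + 6) a_n = 0.
Thus a_{n+2} = (-2n - 6) / ((n+1)(n+2)) * a_n.

Check with a_0 = 2, a_1 = -2 (apply the recurrence for n = 0, 1, 2, 3): a_0 = 2, a_1 = -2, a_2 = -6, a_3 = 8/3, a_4 = 5, a_5 = -8/5.

a_(n+2) = (-2n - 6) / ((n+1)(n+2)) * a_n; check: a_0 = 2, a_1 = -2, a_2 = -6, a_3 = 8/3, a_4 = 5, a_5 = -8/5


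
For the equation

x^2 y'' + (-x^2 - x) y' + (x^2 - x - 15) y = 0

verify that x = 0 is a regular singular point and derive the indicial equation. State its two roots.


Divide by x^2 to reach normal form y'' + P_1(x) y' + P_2(x) y = 0 with P_1(x) = -1 - 1/x and P_2(x) = 1 - 1/x - 15/x^2.
x = 0 is a singular point because the y'-coefficient -1 - 1/x has a pole at x = 0 and the y-coefficient 1 - 1/x - 15/x^2 has a pole at x = 0.
It is a regular singular point because x P_1(x) = p(x) = -x - 1 and x^2 P_2(x) = q(x) = x^2 - x - 15 are polynomials, hence analytic at x = 0.
p(0) = -1,  q(0) = -15.
Indicial equation: r(r-1) + p(0) r + q(0) = 0, i.e. r^2 + (p(0) - 1) r + q(0) = 0, i.e. r^2 - 2 r - 15 = 0.
Discriminant: (-2)^2 - 4(-15) = 64, so r = (2 ± 8)/2.
Solving: r_1 = 5, r_2 = -3.

indicial: r^2 - 2 r - 15 = 0; roots r_1 = 5, r_2 = -3


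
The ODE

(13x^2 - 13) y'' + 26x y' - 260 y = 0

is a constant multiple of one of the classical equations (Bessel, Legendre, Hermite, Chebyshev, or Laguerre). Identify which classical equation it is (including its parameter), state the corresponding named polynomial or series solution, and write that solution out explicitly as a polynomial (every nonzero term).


All three coefficients share the factor -13; dividing through by -13 gives  (1 - x^2) y'' - 2x y' + 20 y = 0.
This matches the Legendre equation (1 - x^2) y'' - 2x y' + n(n+1) y = 0 (note the -2x y' term) with n(n+1) = 20, so n = 4; the polynomial solution is P_4(x).
With y = sum_k a_k x^k, matching x^k gives (k+2)(k+1) a_{k+2} = [k(k+1) - n(n+1)] a_k = (k - 4)(k + 5) a_k. The right side vanishes at k = 4, so the series with the parity of 4 terminates at degree 4.
Standard normalization (P_n(1) = 1): leading coefficient (2n)!/(2^n (n!)^2) = 40320/(16*576) = 35/8, so a_4 = 35/8. Work downward with a_k = (k+1)(k+2) a_{k+2} / ((k - 4)(k + 5)):
  a_2 = (3)(4)(35/8) / ((2 - 4)(2 + 5)) = (105/2)/(-14) = -15/4
  a_0 = (1)(2)(-15/4) / ((0 - 4)(0 + 5)) = (-15/2)/(-20) = 3/8
Hence P_4(x) = 35 x^4/8 - 15 x^2/4 + 3/8.

P_4(x); series = 35 x^4/8 - 15 x^2/4 + 3/8


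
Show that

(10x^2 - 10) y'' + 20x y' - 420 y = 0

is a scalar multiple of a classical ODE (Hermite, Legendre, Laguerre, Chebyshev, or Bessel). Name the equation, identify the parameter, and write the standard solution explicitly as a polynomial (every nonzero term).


All three coefficients share the factor -10; dividing through by -10 gives  (1 - x^2) y'' - 2x y' + 42 y = 0.
This matches the Legendre equation (1 - x^2) y'' - 2x y' + n(n+1) y = 0 (note the -2x y' term) with n(n+1) = 42, so n = 6; the polynomial solution is P_6(x).
With y = sum_k a_k x^k, matching x^k gives (k+2)(k+1) a_{k+2} = [k(k+1) - n(n+1)] a_k = (k - 6)(k + 7) a_k. The right side vanishes at k = 6, so the series with the parity of 6 terminates at degree 6.
Standard normalization (P_n(1) = 1): leading coefficient (2n)!/(2^n (n!)^2) = 479001600/(64*518400) = 231/16, so a_6 = 231/16. Work downward with a_k = (k+1)(k+2) a_{k+2} / ((k - 6)(k + 7)):
  a_4 = (5)(6)(231/16) / ((4 - 6)(4 + 7)) = (3465/8)/(-22) = -315/16
  a_2 = (3)(4)(-315/16) / ((2 - 6)(2 + 7)) = (-945/4)/(-36) = 105/16
  a_0 = (1)(2)(105/16) / ((0 - 6)(0 + 7)) = (105/8)/(-42) = -5/16
Hence P_6(x) = 231 x^6/16 - 315 x^4/16 + 105 x^2/16 - 5/16.

P_6(x); series = 231 x^6/16 - 315 x^4/16 + 105 x^2/16 - 5/16


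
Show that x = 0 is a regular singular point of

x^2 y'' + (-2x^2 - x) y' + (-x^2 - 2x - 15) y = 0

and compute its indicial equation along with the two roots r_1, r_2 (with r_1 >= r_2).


Divide by x^2 to reach normal form y'' + P_1(x) y' + P_2(x) y = 0 with P_1(x) = -2 - 1/x and P_2(x) = -1 - 2/x - 15/x^2.
x = 0 is a singular point because the y'-coefficient -2 - 1/x has a pole at x = 0 and the y-coefficient -1 - 2/x - 15/x^2 has a pole at x = 0.
It is a regular singular point because x P_1(x) = p(x) = -2x - 1 and x^2 P_2(x) = q(x) = -x^2 - 2x - 15 are polynomials, hence analytic at x = 0.
p(0) = -1,  q(0) = -15.
Indicial equation: r(r-1) + p(0) r + q(0) = 0, i.e. r^2 + (p(0) - 1) r + q(0) = 0, i.e. r^2 - 2 r - 15 = 0.
Discriminant: (-2)^2 - 4(-15) = 64, so r = (2 ± 8)/2.
Solving: r_1 = 5, r_2 = -3.

indicial: r^2 - 2 r - 15 = 0; roots r_1 = 5, r_2 = -3


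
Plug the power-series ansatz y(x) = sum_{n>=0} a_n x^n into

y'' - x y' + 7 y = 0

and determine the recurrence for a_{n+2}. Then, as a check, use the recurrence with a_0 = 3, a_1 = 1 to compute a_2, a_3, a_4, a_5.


Substitute y = sum_n a_n x^n.
y''(x) has coefficient (n+2)(n+1) a_{n+2} at x^n;
-x y'(x) has coefficient -n a_n at x^n (shift);
7 y(x) has coefficient 7 a_n at x^n.
Matching x^n: (n+2)(n+1) a_{n+2} + (-n + 7) a_n = 0.
Thus a_{n+2} = (n - 7) / ((n+1)(n+2)) * a_n.

Check with a_0 = 3, a_1 = 1 (apply the recurrence for n = 0, 1, 2, 3): a_0 = 3, a_1 = 1, a_2 = -21/2, a_3 = -1, a_4 = 35/8, a_5 = 1/5.

a_(n+2) = (n - 7) / ((n+1)(n+2)) * a_n; check: a_0 = 3, a_1 = 1, a_2 = -21/2, a_3 = -1, a_4 = 35/8, a_5 = 1/5


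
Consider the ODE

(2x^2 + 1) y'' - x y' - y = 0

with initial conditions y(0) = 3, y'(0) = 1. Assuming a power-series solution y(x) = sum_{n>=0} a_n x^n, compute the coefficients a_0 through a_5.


Ansatz: y(x) = sum_{n>=0} a_n x^n, so y'(x) = sum_{n>=1} n a_n x^(n-1) and y''(x) = sum_{n>=2} n(n-1) a_n x^(n-2).
Substitute into P(x) y'' + Q(x) y' + R(x) y = 0 with P(x) = 2x^2 + 1, Q(x) = -x, R(x) = -1, and match powers of x.
Initial conditions: a_0 = 3, a_1 = 1.
Setting the coefficient of each power of x to zero and solving order by order (substituting the coefficients already found):
  x^0: 2 a_2 - a_0 = 0  ->  2 a_2 = a_0 = 3  ->  a_2 = 3/2
  x^1: 6 a_3 - 2 a_1 = 0  ->  6 a_3 = 2 a_1 = 2  ->  a_3 = 1/3
  x^2: 12 a_4 + a_2 = 0  ->  12 a_4 = -a_2 = -3/2  ->  a_4 = -1/8
  x^3: 20 a_5 + 8 a_3 = 0  ->  20 a_5 = -8 a_3 = -8/3  ->  a_5 = -2/15
Truncated series: y(x) = 3 + x + (3/2) x^2 + (1/3) x^3 - (1/8) x^4 - (2/15) x^5 + O(x^6).

a_0 = 3; a_1 = 1; a_2 = 3/2; a_3 = 1/3; a_4 = -1/8; a_5 = -2/15


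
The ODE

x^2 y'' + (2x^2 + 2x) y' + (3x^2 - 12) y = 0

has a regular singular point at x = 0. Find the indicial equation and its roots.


Divide by x^2 to reach normal form y'' + P_1(x) y' + P_2(x) y = 0 with P_1(x) = 2 + 2/x and P_2(x) = 3 - 12/x^2.
x = 0 is a singular point because the y'-coefficient 2 + 2/x has a pole at x = 0 and the y-coefficient 3 - 12/x^2 has a pole at x = 0.
It is a regular singular point because x P_1(x) = p(x) = 2x + 2 and x^2 P_2(x) = q(x) = 3x^2 - 12 are polynomials, hence analytic at x = 0.
p(0) = 2,  q(0) = -12.
Indicial equation: r(r-1) + p(0) r + q(0) = 0, i.e. r^2 + (p(0) - 1) r + q(0) = 0, i.e. r^2 + 1 r - 12 = 0.
Discriminant: (1)^2 - 4(-12) = 49, so r = (-1 ± 7)/2.
Solving: r_1 = 3, r_2 = -4.

indicial: r^2 + 1 r - 12 = 0; roots r_1 = 3, r_2 = -4


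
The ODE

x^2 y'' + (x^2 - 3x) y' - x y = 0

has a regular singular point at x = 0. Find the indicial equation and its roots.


Divide by x^2 to reach normal form y'' + P_1(x) y' + P_2(x) y = 0 with P_1(x) = 1 - 3/x and P_2(x) = -1/x.
x = 0 is a singular point because the y'-coefficient 1 - 3/x has a pole at x = 0 and the y-coefficient -1/x has a pole at x = 0.
It is a regular singular point because x P_1(x) = p(x) = x - 3 and x^2 P_2(x) = q(x) = -x are polynomials, hence analytic at x = 0.
p(0) = -3,  q(0) = 0.
Indicial equation: r(r-1) + p(0) r + q(0) = 0, i.e. r^2 + (p(0) - 1) r + q(0) = 0, i.e. r^2 - 4 r = 0.
Discriminant: (-4)^2 - 4(0) = 16, so r = (4 ± 4)/2.
Solving: r_1 = 4, r_2 = 0.

indicial: r^2 - 4 r = 0; roots r_1 = 4, r_2 = 0


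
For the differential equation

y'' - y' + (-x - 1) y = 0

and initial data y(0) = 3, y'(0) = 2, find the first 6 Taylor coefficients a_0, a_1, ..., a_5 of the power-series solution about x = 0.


Ansatz: y(x) = sum_{n>=0} a_n x^n, so y'(x) = sum_{n>=1} n a_n x^(n-1) and y''(x) = sum_{n>=2} n(n-1) a_n x^(n-2).
Substitute into P(x) y'' + Q(x) y' + R(x) y = 0 with P(x) = 1, Q(x) = -1, R(x) = -x - 1, and match powers of x.
Initial conditions: a_0 = 3, a_1 = 2.
Setting the coefficient of each power of x to zero and solving order by order (substituting the coefficients already found):
  x^0: 2 a_2 - a_1 - a_0 = 0  ->  2 a_2 = a_1 + a_0 = 5  ->  a_2 = 5/2
  x^1: 6 a_3 - 2 a_2 - a_1 - a_0 = 0  ->  6 a_3 = 2 a_2 + a_1 + a_0 = 10  ->  a_3 = 5/3
  x^2: 12 a_4 - 3 a_3 - a_2 - a_1 = 0  ->  12 a_4 = 3 a_3 + a_2 + a_1 = 19/2  ->  a_4 = 19/24
  x^3: 20 a_5 - 4 a_4 - a_3 - a_2 = 0  ->  20 a_5 = 4 a_4 + a_3 + a_2 = 22/3  ->  a_5 = 11/30
Truncated series: y(x) = 3 + 2 x + (5/2) x^2 + (5/3) x^3 + (19/24) x^4 + (11/30) x^5 + O(x^6).

a_0 = 3; a_1 = 2; a_2 = 5/2; a_3 = 5/3; a_4 = 19/24; a_5 = 11/30


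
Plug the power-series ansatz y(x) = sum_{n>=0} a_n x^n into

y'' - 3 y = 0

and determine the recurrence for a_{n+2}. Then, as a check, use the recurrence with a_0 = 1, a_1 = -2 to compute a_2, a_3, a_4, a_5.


Substitute y = sum_n a_n x^n into y'' + (const) y = 0.
y''(x) = sum_{n>=0} (n+2)(n+1) a_{n+2} x^n.
The ODE becomes sum_n [(n+2)(n+1) a_{n+2} - 3 a_n] x^n = 0.
Setting each coefficient to zero gives the recurrence:
  (n+2)(n+1) a_{n+2} - 3 a_n = 0,
  a_{n+2} = 3 / ((n+1)(n+2)) a_n.

Check with a_0 = 1, a_1 = -2 (apply the recurrence for n = 0, 1, 2, 3): a_0 = 1, a_1 = -2, a_2 = 3/2, a_3 = -1, a_4 = 3/8, a_5 = -3/20.

a_{n+2} = 3/((n+1)(n+2)) * a_n; check: a_0 = 1, a_1 = -2, a_2 = 3/2, a_3 = -1, a_4 = 3/8, a_5 = -3/20


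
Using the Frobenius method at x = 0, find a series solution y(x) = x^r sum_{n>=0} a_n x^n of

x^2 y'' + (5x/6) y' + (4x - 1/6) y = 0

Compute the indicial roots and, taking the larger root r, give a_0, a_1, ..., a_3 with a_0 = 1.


Write in Frobenius form y'' + (p(x)/x) y' + (q(x)/x^2) y = 0:
  p(x) = 5/6,  q(x) = 4x - 1/6.
Indicial equation: r(r-1) + (5/6) r + (-1/6) = 0 -> roots r_1 = 1/2, r_2 = -1/3.
Take r = r_1 = 1/2. Let y(x) = x^r sum_{n>=0} a_n x^n with a_0 = 1.
Substitute y = x^r sum a_n x^n and match x^{r+n}. The recurrence is
  D(n) a_n + 4 a_{n-1} = 0,  where D(n) = (r+n)(r+n-1) + (5/6)(r+n) + (-1/6).
  a_n = -4 / D(n) * a_{n-1}.
Since the indicial polynomial factors as (r - r_1)(r - r_2), D(n) = (r_1 + n - r_1)(r_1 + n - r_2) = n(n + 5/6).
Evaluating step by step (a_0 = 1):
  n = 1: D(1) = 1(1 + 5/6) = 11/6; numerator = -4(1) = -4; a_1 = (-4)/(11/6) = -24/11
  n = 2: D(2) = 2(2 + 5/6) = 17/3; numerator = -4(-24/11) = 96/11; a_2 = (96/11)/(17/3) = 288/187
  n = 3: D(3) = 3(3 + 5/6) = 23/2; numerator = -4(288/187) = -1152/187; a_3 = (-1152/187)/(23/2) = -2304/4301

r = 1/2; a_0 = 1; a_1 = -24/11; a_2 = 288/187; a_3 = -2304/4301


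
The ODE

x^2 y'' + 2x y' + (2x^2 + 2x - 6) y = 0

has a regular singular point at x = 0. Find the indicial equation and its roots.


Divide by x^2 to reach normal form y'' + P_1(x) y' + P_2(x) y = 0 with P_1(x) = 2/x and P_2(x) = 2 + 2/x - 6/x^2.
x = 0 is a singular point because the y'-coefficient 2/x has a pole at x = 0 and the y-coefficient 2 + 2/x - 6/x^2 has a pole at x = 0.
It is a regular singular point because x P_1(x) = p(x) = 2 and x^2 P_2(x) = q(x) = 2x^2 + 2x - 6 are polynomials, hence analytic at x = 0.
p(0) = 2,  q(0) = -6.
Indicial equation: r(r-1) + p(0) r + q(0) = 0, i.e. r^2 + (p(0) - 1) r + q(0) = 0, i.e. r^2 + 1 r - 6 = 0.
Discriminant: (1)^2 - 4(-6) = 25, so r = (-1 ± 5)/2.
Solving: r_1 = 2, r_2 = -3.

indicial: r^2 + 1 r - 6 = 0; roots r_1 = 2, r_2 = -3


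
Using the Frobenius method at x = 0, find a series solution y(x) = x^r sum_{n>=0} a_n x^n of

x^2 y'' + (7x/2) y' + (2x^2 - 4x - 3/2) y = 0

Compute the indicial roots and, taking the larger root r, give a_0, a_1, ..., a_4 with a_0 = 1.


Write in Frobenius form y'' + (p(x)/x) y' + (q(x)/x^2) y = 0:
  p(x) = 7/2,  q(x) = 2x^2 - 4x - 3/2.
Indicial equation: r(r-1) + (7/2) r + (-3/2) = 0 -> roots r_1 = 1/2, r_2 = -3.
Take r = r_1 = 1/2. Let y(x) = x^r sum_{n>=0} a_n x^n with a_0 = 1.
Substitute y = x^r sum a_n x^n and match x^{r+n}. The recurrence is
  D(n) a_n - 4 a_{n-1} + 2 a_{n-2} = 0,  where D(n) = (r+n)(r+n-1) + (7/2)(r+n) + (-3/2).
  a_n = [4 a_{n-1} - 2 a_{n-2}] / D(n).
Since the indicial polynomial factors as (r - r_1)(r - r_2), D(n) = (r_1 + n - r_1)(r_1 + n - r_2) = n(n + 7/2).
Evaluating step by step (a_0 = 1):
  n = 1: D(1) = 1(1 + 7/2) = 9/2; numerator = 4(1) = 4; a_1 = (4)/(9/2) = 8/9
  n = 2: D(2) = 2(2 + 7/2) = 11; numerator = 4(8/9) - 2(1) = 14/9; a_2 = (14/9)/(11) = 14/99
  n = 3: D(3) = 3(3 + 7/2) = 39/2; numerator = 4(14/99) - 2(8/9) = -40/33; a_3 = (-40/33)/(39/2) = -80/1287
  n = 4: D(4) = 4(4 + 7/2) = 30; numerator = 4(-80/1287) - 2(14/99) = -76/143; a_4 = (-76/143)/(30) = -38/2145

r = 1/2; a_0 = 1; a_1 = 8/9; a_2 = 14/99; a_3 = -80/1287; a_4 = -38/2145


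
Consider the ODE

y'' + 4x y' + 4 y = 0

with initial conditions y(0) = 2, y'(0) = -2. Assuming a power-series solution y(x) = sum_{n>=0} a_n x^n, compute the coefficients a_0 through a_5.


Ansatz: y(x) = sum_{n>=0} a_n x^n, so y'(x) = sum_{n>=1} n a_n x^(n-1) and y''(x) = sum_{n>=2} n(n-1) a_n x^(n-2).
Substitute into P(x) y'' + Q(x) y' + R(x) y = 0 with P(x) = 1, Q(x) = 4x, R(x) = 4, and match powers of x.
Initial conditions: a_0 = 2, a_1 = -2.
Setting the coefficient of each power of x to zero and solving order by order (substituting the coefficients already found):
  x^0: 2 a_2 + 4 a_0 = 0  ->  2 a_2 = -4 a_0 = -8  ->  a_2 = -4
  x^1: 6 a_3 + 8 a_1 = 0  ->  6 a_3 = -8 a_1 = 16  ->  a_3 = 8/3
  x^2: 12 a_4 + 12 a_2 = 0  ->  12 a_4 = -12 a_2 = 48  ->  a_4 = 4
  x^3: 20 a_5 + 16 a_3 = 0  ->  20 a_5 = -16 a_3 = -128/3  ->  a_5 = -32/15
Truncated series: y(x) = 2 - 2 x - 4 x^2 + (8/3) x^3 + 4 x^4 - (32/15) x^5 + O(x^6).

a_0 = 2; a_1 = -2; a_2 = -4; a_3 = 8/3; a_4 = 4; a_5 = -32/15


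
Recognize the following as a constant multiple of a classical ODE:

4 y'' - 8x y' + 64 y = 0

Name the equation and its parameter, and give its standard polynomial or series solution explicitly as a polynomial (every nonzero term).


All three coefficients share the factor 4; dividing through by 4 gives  y'' - 2x y' + 16 y = 0.
This matches the Hermite equation y'' - 2x y' + 2n y = 0 with 2n = 16, so n = 8; the polynomial solution is H_8(x).
With y = sum_k a_k x^k, matching x^k gives (k+2)(k+1) a_{k+2} = 2(k - n) a_k = 2(k - 8) a_k. The right side vanishes at k = 8, so the series with the parity of 8 terminates at degree 8.
Standard normalization: leading coefficient of H_n is 2^n, so a_8 = 2^8 = 256. Work downward with a_k = (k+1)(k+2) a_{k+2} / (2(k - n)):
  a_6 = (7)(8)(256) / (2(6 - 8)) = 14336/(-4) = -3584
  a_4 = (5)(6)(-3584) / (2(4 - 8)) = -107520/(-8) = 13440
  a_2 = (3)(4)(13440) / (2(2 - 8)) = 161280/(-12) = -13440
  a_0 = (1)(2)(-13440) / (2(0 - 8)) = -26880/(-16) = 1680
Hence H_8(x) = 256 x^8 - 3584 x^6 + 13440 x^4 - 13440 x^2 + 1680.

H_8(x); series = 256 x^8 - 3584 x^6 + 13440 x^4 - 13440 x^2 + 1680


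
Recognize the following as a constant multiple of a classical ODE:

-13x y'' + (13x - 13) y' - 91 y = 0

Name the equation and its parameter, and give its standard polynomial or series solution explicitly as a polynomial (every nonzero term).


All three coefficients share the factor -13; dividing through by -13 gives  x y'' + (1 - x) y' + 7 y = 0.
This matches the Laguerre equation x y'' + (1 - x) y' + n y = 0 with n = 7; the polynomial solution is L_7(x).
With y = sum_k a_k x^k, matching x^k gives (k+1)k a_{k+1} + (k+1) a_{k+1} - k a_k + n a_k = 0, i.e. (k+1)^2 a_{k+1} = (k - n) a_k = (k - 7) a_k. The right side vanishes at k = 7, so the series terminates at degree 7.
Standard normalization L_n(0) = 1 gives a_0 = 1. Work upward with a_{k+1} = (k - 7) a_k / (k+1)^2:
  a_1 = (0 - 7)(1) / 1^2 = -7/1 = -7
  a_2 = (1 - 7)(-7) / 2^2 = 42/4 = 21/2
  a_3 = (2 - 7)(21/2) / 3^2 = (-105/2)/9 = -35/6
  a_4 = (3 - 7)(-35/6) / 4^2 = (70/3)/16 = 35/24
  a_5 = (4 - 7)(35/24) / 5^2 = (-35/8)/25 = -7/40
  a_6 = (5 - 7)(-7/40) / 6^2 = (7/20)/36 = 7/720
  a_7 = (6 - 7)(7/720) / 7^2 = (-7/720)/49 = -1/5040
Hence L_7(x) = -x^7/5040 + 7 x^6/720 - 7 x^5/40 + 35 x^4/24 - 35 x^3/6 + 21 x^2/2 - 7 x + 1.

L_7(x); series = -x^7/5040 + 7 x^6/720 - 7 x^5/40 + 35 x^4/24 - 35 x^3/6 + 21 x^2/2 - 7 x + 1


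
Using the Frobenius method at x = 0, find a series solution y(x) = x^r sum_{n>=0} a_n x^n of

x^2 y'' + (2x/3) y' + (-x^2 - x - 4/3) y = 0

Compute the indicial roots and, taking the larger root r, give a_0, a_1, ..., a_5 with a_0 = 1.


Write in Frobenius form y'' + (p(x)/x) y' + (q(x)/x^2) y = 0:
  p(x) = 2/3,  q(x) = -x^2 - x - 4/3.
Indicial equation: r(r-1) + (2/3) r + (-4/3) = 0 -> roots r_1 = 4/3, r_2 = -1.
Take r = r_1 = 4/3. Let y(x) = x^r sum_{n>=0} a_n x^n with a_0 = 1.
Substitute y = x^r sum a_n x^n and match x^{r+n}. The recurrence is
  D(n) a_n - 1 a_{n-1} - 1 a_{n-2} = 0,  where D(n) = (r+n)(r+n-1) + (2/3)(r+n) + (-4/3).
  a_n = [1 a_{n-1} + 1 a_{n-2}] / D(n).
Since the indicial polynomial factors as (r - r_1)(r - r_2), D(n) = (r_1 + n - r_1)(r_1 + n - r_2) = n(n + 7/3).
Evaluating step by step (a_0 = 1):
  n = 1: D(1) = 1(1 + 7/3) = 10/3; numerator = 1(1) = 1; a_1 = (1)/(10/3) = 3/10
  n = 2: D(2) = 2(2 + 7/3) = 26/3; numerator = 1(3/10) + 1(1) = 13/10; a_2 = (13/10)/(26/3) = 3/20
  n = 3: D(3) = 3(3 + 7/3) = 16; numerator = 1(3/20) + 1(3/10) = 9/20; a_3 = (9/20)/(16) = 9/320
  n = 4: D(4) = 4(4 + 7/3) = 76/3; numerator = 1(9/320) + 1(3/20) = 57/320; a_4 = (57/320)/(76/3) = 9/1280
  n = 5: D(5) = 5(5 + 7/3) = 110/3; numerator = 1(9/1280) + 1(9/320) = 9/256; a_5 = (9/256)/(110/3) = 27/28160

r = 4/3; a_0 = 1; a_1 = 3/10; a_2 = 3/20; a_3 = 9/320; a_4 = 9/1280; a_5 = 27/28160


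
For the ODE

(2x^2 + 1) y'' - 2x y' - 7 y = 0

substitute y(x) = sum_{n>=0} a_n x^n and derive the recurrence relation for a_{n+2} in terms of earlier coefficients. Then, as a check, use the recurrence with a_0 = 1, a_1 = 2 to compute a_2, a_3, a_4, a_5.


Substitute y = sum_n a_n x^n.
(1 + 2 x^2) y'' contributes (n+2)(n+1) a_{n+2} + 2 n(n-1) a_n at x^n.
-2 x y'(x) contributes -2 n a_n at x^n.
-7 y(x) contributes -7 a_n at x^n.
Matching x^n: (n+2)(n+1) a_{n+2} + (2 n(n-1) - 2 n - 7) a_n = 0.
Thus a_{n+2} = (-2 n(n-1) + 2 n + 7) / ((n+1)(n+2)) * a_n.

Check with a_0 = 1, a_1 = 2 (apply the recurrence for n = 0, 1, 2, 3): a_0 = 1, a_1 = 2, a_2 = 7/2, a_3 = 3, a_4 = 49/24, a_5 = 3/20.

a_(n+2) = (-2 n(n-1) + 2 n + 7) / ((n+1)(n+2)) * a_n; check: a_0 = 1, a_1 = 2, a_2 = 7/2, a_3 = 3, a_4 = 49/24, a_5 = 3/20


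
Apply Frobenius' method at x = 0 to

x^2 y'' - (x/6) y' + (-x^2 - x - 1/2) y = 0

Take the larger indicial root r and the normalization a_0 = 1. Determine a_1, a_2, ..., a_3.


Write in Frobenius form y'' + (p(x)/x) y' + (q(x)/x^2) y = 0:
  p(x) = -1/6,  q(x) = -x^2 - x - 1/2.
Indicial equation: r(r-1) + (-1/6) r + (-1/2) = 0 -> roots r_1 = 3/2, r_2 = -1/3.
Take r = r_1 = 3/2. Let y(x) = x^r sum_{n>=0} a_n x^n with a_0 = 1.
Substitute y = x^r sum a_n x^n and match x^{r+n}. The recurrence is
  D(n) a_n - 1 a_{n-1} - 1 a_{n-2} = 0,  where D(n) = (r+n)(r+n-1) + (-1/6)(r+n) + (-1/2).
  a_n = [1 a_{n-1} + 1 a_{n-2}] / D(n).
Since the indicial polynomial factors as (r - r_1)(r - r_2), D(n) = (r_1 + n - r_1)(r_1 + n - r_2) = n(n + 11/6).
Evaluating step by step (a_0 = 1):
  n = 1: D(1) = 1(1 + 11/6) = 17/6; numerator = 1(1) = 1; a_1 = (1)/(17/6) = 6/17
  n = 2: D(2) = 2(2 + 11/6) = 23/3; numerator = 1(6/17) + 1(1) = 23/17; a_2 = (23/17)/(23/3) = 3/17
  n = 3: D(3) = 3(3 + 11/6) = 29/2; numerator = 1(3/17) + 1(6/17) = 9/17; a_3 = (9/17)/(29/2) = 18/493

r = 3/2; a_0 = 1; a_1 = 6/17; a_2 = 3/17; a_3 = 18/493


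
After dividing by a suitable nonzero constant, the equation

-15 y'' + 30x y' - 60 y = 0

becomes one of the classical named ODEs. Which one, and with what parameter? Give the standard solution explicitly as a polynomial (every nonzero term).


All three coefficients share the factor -15; dividing through by -15 gives  y'' - 2x y' + 4 y = 0.
This matches the Hermite equation y'' - 2x y' + 2n y = 0 with 2n = 4, so n = 2; the polynomial solution is H_2(x).
With y = sum_k a_k x^k, matching x^k gives (k+2)(k+1) a_{k+2} = 2(k - n) a_k = 2(k - 2) a_k. The right side vanishes at k = 2, so the series with the parity of 2 terminates at degree 2.
Standard normalization: leading coefficient of H_n is 2^n, so a_2 = 2^2 = 4. Work downward with a_k = (k+1)(k+2) a_{k+2} / (2(k - n)):
  a_0 = (1)(2)(4) / (2(0 - 2)) = 8/(-4) = -2
Hence H_2(x) = 4 x^2 - 2.

H_2(x); series = 4 x^2 - 2


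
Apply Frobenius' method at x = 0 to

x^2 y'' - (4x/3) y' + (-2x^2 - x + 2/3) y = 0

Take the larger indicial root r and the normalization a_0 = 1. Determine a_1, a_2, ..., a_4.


Write in Frobenius form y'' + (p(x)/x) y' + (q(x)/x^2) y = 0:
  p(x) = -4/3,  q(x) = -2x^2 - x + 2/3.
Indicial equation: r(r-1) + (-4/3) r + (2/3) = 0 -> roots r_1 = 2, r_2 = 1/3.
Take r = r_1 = 2. Let y(x) = x^r sum_{n>=0} a_n x^n with a_0 = 1.
Substitute y = x^r sum a_n x^n and match x^{r+n}. The recurrence is
  D(n) a_n - 1 a_{n-1} - 2 a_{n-2} = 0,  where D(n) = (r+n)(r+n-1) + (-4/3)(r+n) + (2/3).
  a_n = [1 a_{n-1} + 2 a_{n-2}] / D(n).
Since the indicial polynomial factors as (r - r_1)(r - r_2), D(n) = (r_1 + n - r_1)(r_1 + n - r_2) = n(n + 5/3).
Evaluating step by step (a_0 = 1):
  n = 1: D(1) = 1(1 + 5/3) = 8/3; numerator = 1(1) = 1; a_1 = (1)/(8/3) = 3/8
  n = 2: D(2) = 2(2 + 5/3) = 22/3; numerator = 1(3/8) + 2(1) = 19/8; a_2 = (19/8)/(22/3) = 57/176
  n = 3: D(3) = 3(3 + 5/3) = 14; numerator = 1(57/176) + 2(3/8) = 189/176; a_3 = (189/176)/(14) = 27/352
  n = 4: D(4) = 4(4 + 5/3) = 68/3; numerator = 1(27/352) + 2(57/176) = 255/352; a_4 = (255/352)/(68/3) = 45/1408

r = 2; a_0 = 1; a_1 = 3/8; a_2 = 57/176; a_3 = 27/352; a_4 = 45/1408


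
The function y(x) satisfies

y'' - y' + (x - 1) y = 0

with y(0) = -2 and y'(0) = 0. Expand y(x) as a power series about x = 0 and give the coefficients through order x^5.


Ansatz: y(x) = sum_{n>=0} a_n x^n, so y'(x) = sum_{n>=1} n a_n x^(n-1) and y''(x) = sum_{n>=2} n(n-1) a_n x^(n-2).
Substitute into P(x) y'' + Q(x) y' + R(x) y = 0 with P(x) = 1, Q(x) = -1, R(x) = x - 1, and match powers of x.
Initial conditions: a_0 = -2, a_1 = 0.
Setting the coefficient of each power of x to zero and solving order by order (substituting the coefficients already found):
  x^0: 2 a_2 - a_1 - a_0 = 0  ->  2 a_2 = a_1 + a_0 = -2  ->  a_2 = -1
  x^1: 6 a_3 - 2 a_2 - a_1 + a_0 = 0  ->  6 a_3 = 2 a_2 + a_1 - a_0 = 0  ->  a_3 = 0
  x^2: 12 a_4 - 3 a_3 - a_2 + a_1 = 0  ->  12 a_4 = 3 a_3 + a_2 - a_1 = -1  ->  a_4 = -1/12
  x^3: 20 a_5 - 4 a_4 - a_3 + a_2 = 0  ->  20 a_5 = 4 a_4 + a_3 - a_2 = 2/3  ->  a_5 = 1/30
Truncated series: y(x) = -2 - x^2 - (1/12) x^4 + (1/30) x^5 + O(x^6).

a_0 = -2; a_1 = 0; a_2 = -1; a_3 = 0; a_4 = -1/12; a_5 = 1/30


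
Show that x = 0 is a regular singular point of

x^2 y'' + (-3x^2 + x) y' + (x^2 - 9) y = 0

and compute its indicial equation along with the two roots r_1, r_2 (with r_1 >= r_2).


Divide by x^2 to reach normal form y'' + P_1(x) y' + P_2(x) y = 0 with P_1(x) = -3 + 1/x and P_2(x) = 1 - 9/x^2.
x = 0 is a singular point because the y'-coefficient -3 + 1/x has a pole at x = 0 and the y-coefficient 1 - 9/x^2 has a pole at x = 0.
It is a regular singular point because x P_1(x) = p(x) = 1 - 3x and x^2 P_2(x) = q(x) = x^2 - 9 are polynomials, hence analytic at x = 0.
p(0) = 1,  q(0) = -9.
Indicial equation: r(r-1) + p(0) r + q(0) = 0, i.e. r^2 + (p(0) - 1) r + q(0) = 0, i.e. r^2 - 9 = 0.
Discriminant: (0)^2 - 4(-9) = 36, so r = (0 ± 6)/2.
Solving: r_1 = 3, r_2 = -3.

indicial: r^2 - 9 = 0; roots r_1 = 3, r_2 = -3


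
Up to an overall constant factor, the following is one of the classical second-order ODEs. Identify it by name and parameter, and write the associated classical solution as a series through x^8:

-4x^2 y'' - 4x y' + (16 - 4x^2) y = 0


All three coefficients share the factor -4; dividing through by -4 gives  x^2 y'' + x y' + (x^2 - 4) y = 0.
This matches the Bessel equation x^2 y'' + x y' + (x^2 - nu^2) y = 0 with nu^2 = 4, so nu = 2; the solution bounded at x = 0 is J_2(x).
Frobenius at x = 0: indicial roots ±nu; for r = nu the recurrence k(k + 2nu) c_k = -c_{k-2} gives the standard series J_nu(x) = sum_{k>=0} (-1)^k / (k! (k+nu)!) (x/2)^(2k+nu). Evaluate the first 4 terms:
  k = 0: (-1)^0 / (0! * 2! * 2^2) x^2 = 1/(1*2*4) x^2 = (1/8) x^2
  k = 1: (-1)^1 / (1! * 3! * 2^4) x^4 = -1/(1*6*16) x^4 = (-1/96) x^4
  k = 2: (-1)^2 / (2! * 4! * 2^6) x^6 = 1/(2*24*64) x^6 = (1/3072) x^6
  k = 3: (-1)^3 / (3! * 5! * 2^8) x^8 = -1/(6*120*256) x^8 = (-1/184320) x^8
Hence J_2(x) = -x^8/184320 + x^6/3072 - x^4/96 + x^2/8 + ....

J_2(x); series = -x^8/184320 + x^6/3072 - x^4/96 + x^2/8
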